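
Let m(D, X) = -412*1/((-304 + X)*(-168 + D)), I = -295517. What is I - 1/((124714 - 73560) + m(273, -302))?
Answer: -480943490509987/1627464716 ≈ -2.9552e+5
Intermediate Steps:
m(D, X) = -412/((-304 + X)*(-168 + D)) (m(D, X) = -412*1/((-304 + X)*(-168 + D)) = -412/((-304 + X)*(-168 + D)))
I - 1/((124714 - 73560) + m(273, -302)) = -295517 - 1/((124714 - 73560) - 412/(51072 - 304*273 - 168*(-302) + 273*(-302))) = -295517 - 1/(51154 - 412/(51072 - 82992 + 50736 - 82446)) = -295517 - 1/(51154 - 412/(-63630)) = -295517 - 1/(51154 - 412*(-1/63630)) = -295517 - 1/(51154 + 206/31815) = -295517 - 1/1627464716/31815 = -295517 - 1*31815/1627464716 = -295517 - 31815/1627464716 = -480943490509987/1627464716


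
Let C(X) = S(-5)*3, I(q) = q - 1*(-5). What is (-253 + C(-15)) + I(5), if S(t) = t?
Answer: -258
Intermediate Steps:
I(q) = 5 + q (I(q) = q + 5 = 5 + q)
C(X) = -15 (C(X) = -5*3 = -15)
(-253 + C(-15)) + I(5) = (-253 - 15) + (5 + 5) = -268 + 10 = -258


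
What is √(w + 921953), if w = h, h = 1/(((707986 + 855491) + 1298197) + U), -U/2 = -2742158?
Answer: √64219142441053781290/8345990 ≈ 960.18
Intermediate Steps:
U = 5484316 (U = -2*(-2742158) = 5484316)
h = 1/8345990 (h = 1/(((707986 + 855491) + 1298197) + 5484316) = 1/((1563477 + 1298197) + 5484316) = 1/(2861674 + 5484316) = 1/8345990 ≈ 1.1982e-7)
w = 1/8345990 ≈ 1.1982e-7
√(w + 921953) = √(1/8345990 + 921953) = √(7694610518471/8345990) = √64219142441053781290/8345990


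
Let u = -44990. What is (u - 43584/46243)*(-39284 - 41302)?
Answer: 167660474786244/46243 ≈ 3.6256e+9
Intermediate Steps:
(u - 43584/46243)*(-39284 - 41302) = (-44990 - 43584/46243)*(-39284 - 41302) = (-44990 - 43584*1/46243)*(-80586) = (-44990 - 43584/46243)*(-80586) = -2080516154/46243*(-80586) = 167660474786244/46243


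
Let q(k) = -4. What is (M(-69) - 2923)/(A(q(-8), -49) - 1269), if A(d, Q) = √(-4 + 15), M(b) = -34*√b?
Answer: (2923 + 34*I*√69)/(1269 - √11) ≈ 2.3094 + 0.22314*I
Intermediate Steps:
A(d, Q) = √11
(M(-69) - 2923)/(A(q(-8), -49) - 1269) = (-34*I*√69 - 2923)/(√11 - 1269) = (-34*I*√69 - 2923)/(-1269 + √11) = (-2923 - 34*I*√69)/(-1269 + √11)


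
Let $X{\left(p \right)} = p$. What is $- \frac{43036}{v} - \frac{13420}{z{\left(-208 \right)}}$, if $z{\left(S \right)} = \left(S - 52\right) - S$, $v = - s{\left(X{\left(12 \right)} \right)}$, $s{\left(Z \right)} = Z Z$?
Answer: $\frac{260647}{468} \approx 556.94$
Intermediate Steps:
$s{\left(Z \right)} = Z^{2}$
$v = -144$ ($v = - 12^{2} = \left(-1\right) 144 = -144$)
$z{\left(S \right)} = -52$ ($z{\left(S \right)} = \left(-52 + S\right) - S = -52$)
$- \frac{43036}{v} - \frac{13420}{z{\left(-208 \right)}} = - \frac{43036}{-144} - \frac{13420}{-52} = \left(-43036\right) \left(- \frac{1}{144}\right) - - \frac{3355}{13} = \frac{10759}{36} + \frac{3355}{13} = \frac{260647}{468}$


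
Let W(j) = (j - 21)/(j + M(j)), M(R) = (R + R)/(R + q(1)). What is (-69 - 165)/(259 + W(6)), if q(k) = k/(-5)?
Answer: -18252/20057 ≈ -0.91001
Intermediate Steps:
q(k) = -k/5 (q(k) = k*(-1/5) = -k/5)
M(R) = 2*R/(-1/5 + R) (M(R) = (R + R)/(R - 1/5*1) = (2*R)/(R - 1/5) = (2*R)/(-1/5 + R) = 2*R/(-1/5 + R))
W(j) = (-21 + j)/(j + 10*j/(-1 + 5*j)) (W(j) = (j - 21)/(j + 10*j/(-1 + 5*j)) = (-21 + j)/(j + 10*j/(-1 + 5*j)))
(-69 - 165)/(259 + W(6)) = (-69 - 165)/(259 + (-1 + 5*6)*(-21 + 6)/(6*(9 + 5*6))) = -234/(259 + (1/6)*(-1 + 30)*(-15)/(9 + 30)) = -234/(259 + (1/6)*29*(-15)/39) = -234/(259 + (1/6)*(1/39)*29*(-15)) = -234/(259 - 145/78) = -234/20057/78 = -234*78/20057 = -18252/20057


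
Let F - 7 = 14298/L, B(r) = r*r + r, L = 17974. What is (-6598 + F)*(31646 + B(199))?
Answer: -4231472798928/8987 ≈ -4.7084e+8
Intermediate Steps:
B(r) = r + r² (B(r) = r² + r = r + r²)
F = 70058/8987 (F = 7 + 14298/17974 = 7 + 14298*(1/17974) = 7 + 7149/8987 = 70058/8987 ≈ 7.7955)
(-6598 + F)*(31646 + B(199)) = (-6598 + 70058/8987)*(31646 + 199*(1 + 199)) = -59226168*(31646 + 199*200)/8987 = -59226168*(31646 + 39800)/8987 = -59226168/8987*71446 = -4231472798928/8987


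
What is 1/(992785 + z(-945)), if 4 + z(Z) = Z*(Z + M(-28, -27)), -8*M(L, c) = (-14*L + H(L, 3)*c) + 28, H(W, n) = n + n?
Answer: 4/7665129 ≈ 5.2184e-7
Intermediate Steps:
H(W, n) = 2*n
M(L, c) = -7/2 - 3*c/4 + 7*L/4 (M(L, c) = -((-14*L + (2*3)*c) + 28)/8 = -((-14*L + 6*c) + 28)/8 = -(28 - 14*L + 6*c)/8 = -7/2 - 3*c/4 + 7*L/4)
z(Z) = -4 + Z*(-129/4 + Z) (z(Z) = -4 + Z*(Z + (-7/2 - 3/4*(-27) + (7/4)*(-28))) = -4 + Z*(Z + (-7/2 + 81/4 - 49)) = -4 + Z*(Z - 129/4) = -4 + Z*(-129/4 + Z))
1/(992785 + z(-945)) = 1/(992785 + (-4 + (-945)**2 - 129/4*(-945))) = 1/(992785 + (-4 + 893025 + 121905/4)) = 1/(992785 + 3693989/4) = 1/(7665129/4) = 4/7665129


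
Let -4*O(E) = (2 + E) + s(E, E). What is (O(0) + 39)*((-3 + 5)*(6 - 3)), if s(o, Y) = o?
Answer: 231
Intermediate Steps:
O(E) = -1/2 - E/2 (O(E) = -((2 + E) + E)/4 = -(2 + 2*E)/4 = -1/2 - E/2)
(O(0) + 39)*((-3 + 5)*(6 - 3)) = ((-1/2 - 1/2*0) + 39)*((-3 + 5)*(6 - 3)) = ((-1/2 + 0) + 39)*(2*3) = (-1/2 + 39)*6 = (77/2)*6 = 231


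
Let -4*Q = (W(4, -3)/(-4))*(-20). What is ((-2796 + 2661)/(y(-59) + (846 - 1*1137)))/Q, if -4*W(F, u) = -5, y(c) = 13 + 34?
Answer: -108/305 ≈ -0.35410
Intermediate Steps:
y(c) = 47
W(F, u) = 5/4 (W(F, u) = -1/4*(-5) = 5/4)
Q = -25/16 (Q = -(5/4)/(-4)*(-20)/4 = -(-1/4*5/4)*(-20)/4 = -(-5)*(-20)/64 = -1/4*25/4 = -25/16 ≈ -1.5625)
((-2796 + 2661)/(y(-59) + (846 - 1*1137)))/Q = ((-2796 + 2661)/(47 + (846 - 1*1137)))/(-25/16) = -135/(47 + (846 - 1137))*(-16/25) = -135/(47 - 291)*(-16/25) = -135/(-244)*(-16/25) = -135*(-1/244)*(-16/25) = (135/244)*(-16/25) = -108/305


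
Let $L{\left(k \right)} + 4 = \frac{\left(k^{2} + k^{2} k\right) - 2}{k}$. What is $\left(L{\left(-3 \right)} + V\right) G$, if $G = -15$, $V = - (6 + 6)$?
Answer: $140$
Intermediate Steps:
$V = -12$ ($V = \left(-1\right) 12 = -12$)
$L{\left(k \right)} = -4 + \frac{-2 + k^{2} + k^{3}}{k}$ ($L{\left(k \right)} = -4 + \frac{\left(k^{2} + k^{2} k\right) - 2}{k} = -4 + \frac{\left(k^{2} + k^{3}\right) - 2}{k} = -4 + \frac{-2 + k^{2} + k^{3}}{k}$)
$\left(L{\left(-3 \right)} + V\right) G = \left(\left(-4 - 3 + \left(-3\right)^{2} - \frac{2}{-3}\right) - 12\right) \left(-15\right) = \left(\left(-4 - 3 + 9 - - \frac{2}{3}\right) - 12\right) \left(-15\right) = \left(\left(-4 - 3 + 9 + \frac{2}{3}\right) - 12\right) \left(-15\right) = \left(\frac{8}{3} - 12\right) \left(-15\right) = \left(- \frac{28}{3}\right) \left(-15\right) = 140$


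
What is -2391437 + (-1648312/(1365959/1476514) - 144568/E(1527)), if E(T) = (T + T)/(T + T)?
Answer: -5897834598163/1365959 ≈ -4.3177e+6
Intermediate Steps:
E(T) = 1 (E(T) = (2*T)/((2*T)) = (2*T)*(1/(2*T)) = 1)
-2391437 + (-1648312/(1365959/1476514) - 144568/E(1527)) = -2391437 + (-1648312/(1365959/1476514) - 144568/1) = -2391437 + (-1648312/(1365959*(1/1476514)) - 144568*1) = -2391437 + (-1648312/1365959/1476514 - 144568) = -2391437 + (-1648312*1476514/1365959 - 144568) = -2391437 + (-2433755744368/1365959 - 144568) = -2391437 - 2631229705080/1365959 = -5897834598163/1365959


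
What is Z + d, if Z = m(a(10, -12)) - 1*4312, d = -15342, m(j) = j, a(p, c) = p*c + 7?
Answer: -19767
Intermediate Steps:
a(p, c) = 7 + c*p (a(p, c) = c*p + 7 = 7 + c*p)
Z = -4425 (Z = (7 - 12*10) - 1*4312 = (7 - 120) - 4312 = -113 - 4312 = -4425)
Z + d = -4425 - 15342 = -19767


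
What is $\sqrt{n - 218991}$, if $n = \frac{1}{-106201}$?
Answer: $\frac{2 i \sqrt{617480842013398}}{106201} \approx 467.96 i$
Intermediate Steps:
$n = - \frac{1}{106201} \approx -9.4161 \cdot 10^{-6}$
$\sqrt{n - 218991} = \sqrt{- \frac{1}{106201} - 218991} = \sqrt{- \frac{23257063192}{106201}} = \frac{2 i \sqrt{617480842013398}}{106201}$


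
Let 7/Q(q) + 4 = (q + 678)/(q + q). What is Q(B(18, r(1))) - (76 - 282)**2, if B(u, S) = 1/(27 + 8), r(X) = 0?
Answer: -143815602/3389 ≈ -42436.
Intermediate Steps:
B(u, S) = 1/35
Q(q) = 7/(-4 + (678 + q)/(2*q)) (Q(q) = 7/(-4 + (q + 678)/(q + q)) = 7/(-4 + (678 + q)/((2*q))) = 7/(-4 + (678 + q)*(1/(2*q))) = 7/(-4 + (678 + q)/(2*q)))
Q(B(18, r(1))) - (76 - 282)**2 = -14*1/35/(-678 + 7*(1/35)) - (76 - 282)**2 = -14*1/35/(-678 + 1/5) - 1*(-206)**2 = -14*1/35/(-3389/5) - 1*42436 = -14*1/35*(-5/3389) - 42436 = 2/3389 - 42436 = -143815602/3389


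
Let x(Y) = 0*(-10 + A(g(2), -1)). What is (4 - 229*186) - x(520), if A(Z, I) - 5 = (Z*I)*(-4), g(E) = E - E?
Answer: -42590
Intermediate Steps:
g(E) = 0
A(Z, I) = 5 - 4*I*Z (A(Z, I) = 5 + (Z*I)*(-4) = 5 + (I*Z)*(-4) = 5 - 4*I*Z)
x(Y) = 0 (x(Y) = 0*(-10 + (5 - 4*(-1)*0)) = 0*(-10 + (5 + 0)) = 0*(-10 + 5) = 0*(-5) = 0)
(4 - 229*186) - x(520) = (4 - 229*186) - 1*0 = (4 - 42594) + 0 = -42590 + 0 = -42590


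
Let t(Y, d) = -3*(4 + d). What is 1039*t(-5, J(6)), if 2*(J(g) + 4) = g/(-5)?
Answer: 9351/5 ≈ 1870.2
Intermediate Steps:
J(g) = -4 - g/10 (J(g) = -4 + (g/(-5))/2 = -4 + (g*(-⅕))/2 = -4 + (-g/5)/2 = -4 - g/10)
t(Y, d) = -12 - 3*d
1039*t(-5, J(6)) = 1039*(-12 - 3*(-4 - ⅒*6)) = 1039*(-12 - 3*(-4 - ⅗)) = 1039*(-12 - 3*(-23/5)) = 1039*(-12 + 69/5) = 1039*(9/5) = 9351/5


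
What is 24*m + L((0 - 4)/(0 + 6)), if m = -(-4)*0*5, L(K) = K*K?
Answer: 4/9 ≈ 0.44444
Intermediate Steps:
L(K) = K²
m = 0 (m = -4*0*5 = 0*5 = 0)
24*m + L((0 - 4)/(0 + 6)) = 24*0 + ((0 - 4)/(0 + 6))² = 0 + (-4/6)² = 0 + (-4*⅙)² = 0 + (-⅔)² = 0 + 4/9 = 4/9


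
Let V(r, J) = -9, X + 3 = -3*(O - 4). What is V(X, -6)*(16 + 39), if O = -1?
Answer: -495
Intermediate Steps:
X = 12 (X = -3 - 3*(-1 - 4) = -3 - 3*(-5) = -3 + 15 = 12)
V(X, -6)*(16 + 39) = -9*(16 + 39) = -9*55 = -495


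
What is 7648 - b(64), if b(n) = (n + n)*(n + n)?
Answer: -8736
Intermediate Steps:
b(n) = 4*n**2 (b(n) = (2*n)*(2*n) = 4*n**2)
7648 - b(64) = 7648 - 4*64**2 = 7648 - 4*4096 = 7648 - 1*16384 = 7648 - 16384 = -8736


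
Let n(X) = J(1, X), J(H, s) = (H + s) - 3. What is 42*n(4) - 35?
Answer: 49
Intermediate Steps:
J(H, s) = -3 + H + s
n(X) = -2 + X (n(X) = -3 + 1 + X = -2 + X)
42*n(4) - 35 = 42*(-2 + 4) - 35 = 42*2 - 35 = 84 - 35 = 49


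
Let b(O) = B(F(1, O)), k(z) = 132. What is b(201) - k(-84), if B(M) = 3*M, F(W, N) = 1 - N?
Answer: -732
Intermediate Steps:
b(O) = 3 - 3*O (b(O) = 3*(1 - O) = 3 - 3*O)
b(201) - k(-84) = (3 - 3*201) - 1*132 = (3 - 603) - 132 = -600 - 132 = -732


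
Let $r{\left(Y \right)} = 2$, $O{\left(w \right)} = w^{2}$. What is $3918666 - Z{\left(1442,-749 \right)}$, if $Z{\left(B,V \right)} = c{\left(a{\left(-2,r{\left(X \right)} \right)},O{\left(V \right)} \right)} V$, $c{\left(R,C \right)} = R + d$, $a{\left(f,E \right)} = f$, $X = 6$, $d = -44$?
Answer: $3884212$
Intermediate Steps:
$c{\left(R,C \right)} = -44 + R$ ($c{\left(R,C \right)} = R - 44 = -44 + R$)
$Z{\left(B,V \right)} = - 46 V$ ($Z{\left(B,V \right)} = \left(-44 - 2\right) V = - 46 V$)
$3918666 - Z{\left(1442,-749 \right)} = 3918666 - \left(-46\right) \left(-749\right) = 3918666 - 34454 = 3884212$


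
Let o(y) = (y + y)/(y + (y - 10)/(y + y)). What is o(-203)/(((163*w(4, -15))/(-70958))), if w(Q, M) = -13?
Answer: 11696432888/174192395 ≈ 67.147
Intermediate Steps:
o(y) = 2*y/(y + (-10 + y)/(2*y)) (o(y) = (2*y)/(y + (-10 + y)/((2*y))) = (2*y)/(y + (-10 + y)*(1/(2*y))) = (2*y)/(y + (-10 + y)/(2*y)) = 2*y/(y + (-10 + y)/(2*y)))
o(-203)/(((163*w(4, -15))/(-70958))) = (4*(-203)**2/(-10 - 203 + 2*(-203)**2))/(((163*(-13))/(-70958))) = (4*41209/(-10 - 203 + 2*41209))/((-2119*(-1/70958))) = (4*41209/(-10 - 203 + 82418))/(2119/70958) = (4*41209/82205)*(70958/2119) = (4*41209*(1/82205))*(70958/2119) = (164836/82205)*(70958/2119) = 11696432888/174192395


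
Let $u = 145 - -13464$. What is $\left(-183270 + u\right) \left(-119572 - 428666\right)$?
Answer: $93014607318$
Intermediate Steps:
$u = 13609$ ($u = 145 + 13464 = 13609$)
$\left(-183270 + u\right) \left(-119572 - 428666\right) = \left(-183270 + 13609\right) \left(-119572 - 428666\right) = \left(-169661\right) \left(-548238\right) = 93014607318$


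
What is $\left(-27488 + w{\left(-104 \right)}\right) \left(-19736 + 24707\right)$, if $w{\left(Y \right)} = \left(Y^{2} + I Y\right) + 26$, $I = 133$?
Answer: $-151506138$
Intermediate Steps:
$w{\left(Y \right)} = 26 + Y^{2} + 133 Y$ ($w{\left(Y \right)} = \left(Y^{2} + 133 Y\right) + 26 = 26 + Y^{2} + 133 Y$)
$\left(-27488 + w{\left(-104 \right)}\right) \left(-19736 + 24707\right) = \left(-27488 + \left(26 + \left(-104\right)^{2} + 133 \left(-104\right)\right)\right) \left(-19736 + 24707\right) = \left(-27488 + \left(26 + 10816 - 13832\right)\right) 4971 = \left(-27488 - 2990\right) 4971 = \left(-30478\right) 4971 = -151506138$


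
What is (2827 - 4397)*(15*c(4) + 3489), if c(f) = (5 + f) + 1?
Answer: -5713230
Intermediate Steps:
c(f) = 6 + f
(2827 - 4397)*(15*c(4) + 3489) = (2827 - 4397)*(15*(6 + 4) + 3489) = -1570*(15*10 + 3489) = -1570*(150 + 3489) = -1570*3639 = -5713230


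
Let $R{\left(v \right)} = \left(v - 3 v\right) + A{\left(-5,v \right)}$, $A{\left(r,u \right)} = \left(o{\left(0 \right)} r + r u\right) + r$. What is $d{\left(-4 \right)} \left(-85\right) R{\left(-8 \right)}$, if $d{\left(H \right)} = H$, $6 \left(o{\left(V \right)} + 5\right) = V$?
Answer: $25840$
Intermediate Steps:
$o{\left(V \right)} = -5 + \frac{V}{6}$
$A{\left(r,u \right)} = - 4 r + r u$ ($A{\left(r,u \right)} = \left(\left(-5 + \frac{1}{6} \cdot 0\right) r + r u\right) + r = \left(\left(-5 + 0\right) r + r u\right) + r = \left(- 5 r + r u\right) + r = - 4 r + r u$)
$R{\left(v \right)} = 20 - 7 v$ ($R{\left(v \right)} = \left(v - 3 v\right) - 5 \left(-4 + v\right) = - 2 v - \left(-20 + 5 v\right) = 20 - 7 v$)
$d{\left(-4 \right)} \left(-85\right) R{\left(-8 \right)} = \left(-4\right) \left(-85\right) \left(20 - -56\right) = 340 \left(20 + 56\right) = 340 \cdot 76 = 25840$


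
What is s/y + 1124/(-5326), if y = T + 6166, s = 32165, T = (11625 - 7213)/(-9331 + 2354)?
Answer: 16384080805/3272885586 ≈ 5.0060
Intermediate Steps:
T = -4412/6977 (T = 4412/(-6977) = 4412*(-1/6977) = -4412/6977 ≈ -0.63236)
y = 43015770/6977 (y = -4412/6977 + 6166 = 43015770/6977 ≈ 6165.4)
s/y + 1124/(-5326) = 32165/(43015770/6977) + 1124/(-5326) = 32165*(6977/43015770) + 1124*(-1/5326) = 6411863/1229022 - 562/2663 = 16384080805/3272885586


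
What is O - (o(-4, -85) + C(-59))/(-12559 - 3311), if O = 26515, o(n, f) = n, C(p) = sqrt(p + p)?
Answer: 210396523/7935 + I*sqrt(118)/15870 ≈ 26515.0 + 0.00068448*I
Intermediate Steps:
C(p) = sqrt(2)*sqrt(p) (C(p) = sqrt(2*p) = sqrt(2)*sqrt(p))
O - (o(-4, -85) + C(-59))/(-12559 - 3311) = 26515 - (-4 + sqrt(2)*sqrt(-59))/(-12559 - 3311) = 26515 - (-4 + sqrt(2)*(I*sqrt(59)))/(-15870) = 26515 - (-4 + I*sqrt(118))*(-1)/15870 = 26515 - (2/7935 - I*sqrt(118)/15870) = 26515 + (-2/7935 + I*sqrt(118)/15870) = 210396523/7935 + I*sqrt(118)/15870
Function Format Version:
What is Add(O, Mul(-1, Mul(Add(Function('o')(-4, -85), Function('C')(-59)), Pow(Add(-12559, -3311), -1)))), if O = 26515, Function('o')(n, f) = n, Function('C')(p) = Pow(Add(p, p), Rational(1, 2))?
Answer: Add(Rational(210396523, 7935), Mul(Rational(1, 15870), I, Pow(118, Rational(1, 2)))) ≈ Add(26515., Mul(0.00068448, I))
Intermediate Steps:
Function('C')(p) = Mul(Pow(2, Rational(1, 2)), Pow(p, Rational(1, 2))) (Function('C')(p) = Pow(Mul(2, p), Rational(1, 2)) = Mul(Pow(2, Rational(1, 2)), Pow(p, Rational(1, 2))))
Add(O, Mul(-1, Mul(Add(Function('o')(-4, -85), Function('C')(-59)), Pow(Add(-12559, -3311), -1)))) = Add(26515, Mul(-1, Mul(Add(-4, Mul(Pow(2, Rational(1, 2)), Pow(-59, Rational(1, 2)))), Pow(Add(-12559, -3311), -1)))) = Add(26515, Mul(-1, Mul(Add(-4, Mul(Pow(2, Rational(1, 2)), Mul(I, Pow(59, Rational(1, 2))))), Pow(-15870, -1)))) = Add(26515, Mul(-1, Mul(Add(-4, Mul(I, Pow(118, Rational(1, 2)))), Rational(-1, 15870)))) = Add(26515, Mul(-1, Add(Rational(2, 7935), Mul(Rational(-1, 15870), I, Pow(118, Rational(1, 2)))))) = Add(26515, Add(Rational(-2, 7935), Mul(Rational(1, 15870), I, Pow(118, Rational(1, 2))))) = Add(Rational(210396523, 7935), Mul(Rational(1, 15870), I, Pow(118, Rational(1, 2))))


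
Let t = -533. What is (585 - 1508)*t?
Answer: 491959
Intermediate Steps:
(585 - 1508)*t = (585 - 1508)*(-533) = -923*(-533) = 491959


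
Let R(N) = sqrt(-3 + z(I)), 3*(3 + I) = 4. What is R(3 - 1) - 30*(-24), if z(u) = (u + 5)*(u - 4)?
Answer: 720 + I*sqrt(197)/3 ≈ 720.0 + 4.6786*I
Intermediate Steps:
I = -5/3 (I = -3 + (1/3)*4 = -3 + 4/3 = -5/3 ≈ -1.6667)
z(u) = (-4 + u)*(5 + u) (z(u) = (5 + u)*(-4 + u) = (-4 + u)*(5 + u))
R(N) = I*sqrt(197)/3 (R(N) = sqrt(-3 + (-20 - 5/3 + (-5/3)**2)) = sqrt(-3 + (-20 - 5/3 + 25/9)) = sqrt(-3 - 170/9) = sqrt(-197/9) = I*sqrt(197)/3)
R(3 - 1) - 30*(-24) = I*sqrt(197)/3 - 30*(-24) = I*sqrt(197)/3 + 720 = 720 + I*sqrt(197)/3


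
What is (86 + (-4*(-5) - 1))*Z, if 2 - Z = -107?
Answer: 11445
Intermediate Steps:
Z = 109 (Z = 2 - 1*(-107) = 2 + 107 = 109)
(86 + (-4*(-5) - 1))*Z = (86 + (-4*(-5) - 1))*109 = (86 + (20 - 1))*109 = (86 + 19)*109 = 105*109 = 11445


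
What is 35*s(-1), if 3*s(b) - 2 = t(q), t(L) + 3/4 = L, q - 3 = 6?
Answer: 1435/12 ≈ 119.58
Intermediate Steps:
q = 9 (q = 3 + 6 = 9)
t(L) = -¾ + L
s(b) = 41/12 (s(b) = ⅔ + (-¾ + 9)/3 = ⅔ + (⅓)*(33/4) = ⅔ + 11/4 = 41/12)
35*s(-1) = 35*(41/12) = 1435/12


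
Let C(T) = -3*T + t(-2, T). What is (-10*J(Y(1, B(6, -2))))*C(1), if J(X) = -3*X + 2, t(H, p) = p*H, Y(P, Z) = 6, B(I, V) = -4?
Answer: -800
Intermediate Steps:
t(H, p) = H*p
C(T) = -5*T (C(T) = -3*T - 2*T = -5*T)
J(X) = 2 - 3*X
(-10*J(Y(1, B(6, -2))))*C(1) = (-10*(2 - 3*6))*(-5*1) = -10*(2 - 18)*(-5) = -10*(-16)*(-5) = 160*(-5) = -800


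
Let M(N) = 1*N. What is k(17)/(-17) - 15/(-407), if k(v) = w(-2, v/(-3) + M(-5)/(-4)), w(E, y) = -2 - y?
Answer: -8743/83028 ≈ -0.10530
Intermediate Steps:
M(N) = N
k(v) = -13/4 + v/3 (k(v) = -2 - (v/(-3) - 5/(-4)) = -2 - (v*(-1/3) - 5*(-1/4)) = -2 - (-v/3 + 5/4) = -2 - (5/4 - v/3) = -2 + (-5/4 + v/3) = -13/4 + v/3)
k(17)/(-17) - 15/(-407) = (-13/4 + (1/3)*17)/(-17) - 15/(-407) = (-13/4 + 17/3)*(-1/17) - 15*(-1/407) = (29/12)*(-1/17) + 15/407 = -29/204 + 15/407 = -8743/83028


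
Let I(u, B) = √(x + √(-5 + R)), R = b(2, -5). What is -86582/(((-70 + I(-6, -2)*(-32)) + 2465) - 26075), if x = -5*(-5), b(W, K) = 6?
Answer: 8008835/2190296 - 43291*√26/8761184 ≈ 3.6313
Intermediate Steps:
R = 6
x = 25
I(u, B) = √26 (I(u, B) = √(25 + √(-5 + 6)) = √(25 + √1) = √(25 + 1) = √26)
-86582/(((-70 + I(-6, -2)*(-32)) + 2465) - 26075) = -86582/(((-70 + √26*(-32)) + 2465) - 26075) = -86582/(((-70 - 32*√26) + 2465) - 26075) = -86582/((2395 - 32*√26) - 26075) = -86582/(-23680 - 32*√26)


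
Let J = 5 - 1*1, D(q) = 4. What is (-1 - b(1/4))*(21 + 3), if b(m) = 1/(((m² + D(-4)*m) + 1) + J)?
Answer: -2712/97 ≈ -27.959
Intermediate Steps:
J = 4 (J = 5 - 1 = 4)
b(m) = 1/(5 + m² + 4*m) (b(m) = 1/(((m² + 4*m) + 1) + 4) = 1/((1 + m² + 4*m) + 4) = 1/(5 + m² + 4*m))
(-1 - b(1/4))*(21 + 3) = (-1 - 1/(5 + (1/4)² + 4/4))*(21 + 3) = (-1 - 1/(5 + (¼)² + 4*(¼)))*24 = (-1 - 1/(5 + 1/16 + 1))*24 = (-1 - 1/97/16)*24 = (-1 - 1*16/97)*24 = (-1 - 16/97)*24 = -113/97*24 = -2712/97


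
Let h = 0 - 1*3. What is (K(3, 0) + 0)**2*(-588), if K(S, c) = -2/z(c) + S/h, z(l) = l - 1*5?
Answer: -5292/25 ≈ -211.68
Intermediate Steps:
h = -3 (h = 0 - 3 = -3)
z(l) = -5 + l (z(l) = l - 5 = -5 + l)
K(S, c) = -2/(-5 + c) - S/3 (K(S, c) = -2/(-5 + c) + S/(-3) = -2/(-5 + c) + S*(-1/3) = -2/(-5 + c) - S/3)
(K(3, 0) + 0)**2*(-588) = ((-2/(-5 + 0) - 1/3*3) + 0)**2*(-588) = ((-2/(-5) - 1) + 0)**2*(-588) = ((-2*(-1/5) - 1) + 0)**2*(-588) = ((2/5 - 1) + 0)**2*(-588) = (-3/5 + 0)**2*(-588) = (-3/5)**2*(-588) = (9/25)*(-588) = -5292/25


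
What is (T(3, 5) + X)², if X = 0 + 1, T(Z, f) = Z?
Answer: 16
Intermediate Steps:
X = 1
(T(3, 5) + X)² = (3 + 1)² = 4² = 16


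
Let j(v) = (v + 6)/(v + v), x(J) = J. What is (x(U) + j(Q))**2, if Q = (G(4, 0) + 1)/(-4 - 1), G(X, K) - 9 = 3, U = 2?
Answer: 1225/676 ≈ 1.8121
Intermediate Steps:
G(X, K) = 12 (G(X, K) = 9 + 3 = 12)
Q = -13/5 (Q = (12 + 1)/(-4 - 1) = 13/(-5) = 13*(-1/5) = -13/5 ≈ -2.6000)
j(v) = (6 + v)/(2*v) (j(v) = (6 + v)/((2*v)) = (6 + v)*(1/(2*v)) = (6 + v)/(2*v))
(x(U) + j(Q))**2 = (2 + (6 - 13/5)/(2*(-13/5)))**2 = (2 + (1/2)*(-5/13)*(17/5))**2 = (2 - 17/26)**2 = (35/26)**2 = 1225/676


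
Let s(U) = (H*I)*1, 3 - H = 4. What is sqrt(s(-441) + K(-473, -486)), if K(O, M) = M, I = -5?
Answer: I*sqrt(481) ≈ 21.932*I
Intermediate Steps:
H = -1 (H = 3 - 1*4 = 3 - 4 = -1)
s(U) = 5 (s(U) = -1*(-5)*1 = 5*1 = 5)
sqrt(s(-441) + K(-473, -486)) = sqrt(5 - 486) = sqrt(-481) = I*sqrt(481)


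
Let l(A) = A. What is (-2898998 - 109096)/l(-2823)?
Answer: 1002698/941 ≈ 1065.6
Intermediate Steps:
(-2898998 - 109096)/l(-2823) = (-2898998 - 109096)/(-2823) = -3008094*(-1/2823) = 1002698/941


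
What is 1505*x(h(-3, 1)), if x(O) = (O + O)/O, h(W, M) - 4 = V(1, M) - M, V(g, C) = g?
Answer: 3010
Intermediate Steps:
h(W, M) = 5 - M (h(W, M) = 4 + (1 - M) = 5 - M)
x(O) = 2 (x(O) = (2*O)/O = 2)
1505*x(h(-3, 1)) = 1505*2 = 3010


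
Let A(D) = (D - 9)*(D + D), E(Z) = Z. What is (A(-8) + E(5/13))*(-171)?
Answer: -605511/13 ≈ -46578.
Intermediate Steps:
A(D) = 2*D*(-9 + D) (A(D) = (-9 + D)*(2*D) = 2*D*(-9 + D))
(A(-8) + E(5/13))*(-171) = (2*(-8)*(-9 - 8) + 5/13)*(-171) = (2*(-8)*(-17) + 5*(1/13))*(-171) = (272 + 5/13)*(-171) = (3541/13)*(-171) = -605511/13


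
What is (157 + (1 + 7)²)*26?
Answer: 5746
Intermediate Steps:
(157 + (1 + 7)²)*26 = (157 + 8²)*26 = (157 + 64)*26 = 221*26 = 5746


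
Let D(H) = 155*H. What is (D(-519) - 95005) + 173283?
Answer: -2167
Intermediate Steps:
(D(-519) - 95005) + 173283 = (155*(-519) - 95005) + 173283 = (-80445 - 95005) + 173283 = -175450 + 173283 = -2167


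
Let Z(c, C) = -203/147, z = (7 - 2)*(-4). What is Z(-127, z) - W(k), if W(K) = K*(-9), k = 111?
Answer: 20950/21 ≈ 997.62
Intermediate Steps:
z = -20 (z = 5*(-4) = -20)
W(K) = -9*K
Z(c, C) = -29/21 (Z(c, C) = -203*1/147 = -29/21)
Z(-127, z) - W(k) = -29/21 - (-9)*111 = -29/21 - 1*(-999) = -29/21 + 999 = 20950/21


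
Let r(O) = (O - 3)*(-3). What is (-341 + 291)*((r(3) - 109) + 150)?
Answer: -2050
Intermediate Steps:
r(O) = 9 - 3*O (r(O) = (-3 + O)*(-3) = 9 - 3*O)
(-341 + 291)*((r(3) - 109) + 150) = (-341 + 291)*(((9 - 3*3) - 109) + 150) = -50*(((9 - 9) - 109) + 150) = -50*((0 - 109) + 150) = -50*(-109 + 150) = -50*41 = -2050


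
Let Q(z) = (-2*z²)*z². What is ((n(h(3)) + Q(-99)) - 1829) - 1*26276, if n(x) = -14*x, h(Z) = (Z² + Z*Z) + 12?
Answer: -192147727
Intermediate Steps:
h(Z) = 12 + 2*Z² (h(Z) = (Z² + Z²) + 12 = 2*Z² + 12 = 12 + 2*Z²)
Q(z) = -2*z⁴
((n(h(3)) + Q(-99)) - 1829) - 1*26276 = ((-14*(12 + 2*3²) - 2*(-99)⁴) - 1829) - 1*26276 = ((-14*(12 + 2*9) - 2*96059601) - 1829) - 26276 = ((-14*(12 + 18) - 192119202) - 1829) - 26276 = ((-14*30 - 192119202) - 1829) - 26276 = ((-420 - 192119202) - 1829) - 26276 = (-192119622 - 1829) - 26276 = -192121451 - 26276 = -192147727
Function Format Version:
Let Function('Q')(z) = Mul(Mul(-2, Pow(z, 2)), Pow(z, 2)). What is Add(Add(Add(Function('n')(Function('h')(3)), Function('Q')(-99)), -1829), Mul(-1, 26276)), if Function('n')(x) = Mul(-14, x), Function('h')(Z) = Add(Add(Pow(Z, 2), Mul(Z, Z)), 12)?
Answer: -192147727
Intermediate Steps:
Function('h')(Z) = Add(12, Mul(2, Pow(Z, 2))) (Function('h')(Z) = Add(Add(Pow(Z, 2), Pow(Z, 2)), 12) = Add(Mul(2, Pow(Z, 2)), 12) = Add(12, Mul(2, Pow(Z, 2))))
Function('Q')(z) = Mul(-2, Pow(z, 4))
Add(Add(Add(Function('n')(Function('h')(3)), Function('Q')(-99)), -1829), Mul(-1, 26276)) = Add(Add(Add(Mul(-14, Add(12, Mul(2, Pow(3, 2)))), Mul(-2, Pow(-99, 4))), -1829), Mul(-1, 26276)) = Add(Add(Add(Mul(-14, Add(12, Mul(2, 9))), Mul(-2, 96059601)), -1829), -26276) = Add(Add(Add(Mul(-14, Add(12, 18)), -192119202), -1829), -26276) = Add(Add(Add(Mul(-14, 30), -192119202), -1829), -26276) = Add(Add(Add(-420, -192119202), -1829), -26276) = Add(Add(-192119622, -1829), -26276) = Add(-192121451, -26276) = -192147727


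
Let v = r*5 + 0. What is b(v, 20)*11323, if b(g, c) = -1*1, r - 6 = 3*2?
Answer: -11323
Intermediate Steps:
r = 12 (r = 6 + 3*2 = 6 + 6 = 12)
v = 60 (v = 12*5 + 0 = 60 + 0 = 60)
b(g, c) = -1
b(v, 20)*11323 = -1*11323 = -11323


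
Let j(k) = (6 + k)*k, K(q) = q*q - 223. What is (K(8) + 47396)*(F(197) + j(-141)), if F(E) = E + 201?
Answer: 917956621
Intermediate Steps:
K(q) = -223 + q**2 (K(q) = q**2 - 223 = -223 + q**2)
F(E) = 201 + E
j(k) = k*(6 + k)
(K(8) + 47396)*(F(197) + j(-141)) = ((-223 + 8**2) + 47396)*((201 + 197) - 141*(6 - 141)) = ((-223 + 64) + 47396)*(398 - 141*(-135)) = (-159 + 47396)*(398 + 19035) = 47237*19433 = 917956621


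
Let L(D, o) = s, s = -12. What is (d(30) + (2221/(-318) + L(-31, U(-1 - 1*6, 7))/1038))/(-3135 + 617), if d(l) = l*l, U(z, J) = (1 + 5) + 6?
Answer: -49127731/138525252 ≈ -0.35465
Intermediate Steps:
U(z, J) = 12 (U(z, J) = 6 + 6 = 12)
L(D, o) = -12
d(l) = l**2
(d(30) + (2221/(-318) + L(-31, U(-1 - 1*6, 7))/1038))/(-3135 + 617) = (30**2 + (2221/(-318) - 12/1038))/(-3135 + 617) = (900 + (2221*(-1/318) - 12*1/1038))/(-2518) = (900 + (-2221/318 - 2/173))*(-1/2518) = (900 - 384869/55014)*(-1/2518) = (49127731/55014)*(-1/2518) = -49127731/138525252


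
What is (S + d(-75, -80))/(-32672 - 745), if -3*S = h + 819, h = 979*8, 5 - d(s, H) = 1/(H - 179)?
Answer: 2236721/25965009 ≈ 0.086144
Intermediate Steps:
d(s, H) = 5 - 1/(-179 + H) (d(s, H) = 5 - 1/(H - 179) = 5 - 1/(-179 + H))
h = 7832
S = -8651/3 (S = -(7832 + 819)/3 = -1/3*8651 = -8651/3 ≈ -2883.7)
(S + d(-75, -80))/(-32672 - 745) = (-8651/3 + (-896 + 5*(-80))/(-179 - 80))/(-32672 - 745) = (-8651/3 + (-896 - 400)/(-259))/(-33417) = (-8651/3 - 1/259*(-1296))*(-1/33417) = (-8651/3 + 1296/259)*(-1/33417) = -2236721/777*(-1/33417) = 2236721/25965009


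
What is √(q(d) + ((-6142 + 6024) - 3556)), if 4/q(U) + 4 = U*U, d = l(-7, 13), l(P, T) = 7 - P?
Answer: 7*I*√10797/12 ≈ 60.613*I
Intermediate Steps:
d = 14 (d = 7 - 1*(-7) = 7 + 7 = 14)
q(U) = 4/(-4 + U²) (q(U) = 4/(-4 + U*U) = 4/(-4 + U²))
√(q(d) + ((-6142 + 6024) - 3556)) = √(4/(-4 + 14²) + ((-6142 + 6024) - 3556)) = √(4/(-4 + 196) + (-118 - 3556)) = √(4/192 - 3674) = √(4*(1/192) - 3674) = √(1/48 - 3674) = √(-176351/48) = 7*I*√10797/12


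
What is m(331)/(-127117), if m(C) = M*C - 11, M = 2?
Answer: -651/127117 ≈ -0.0051213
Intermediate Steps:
m(C) = -11 + 2*C (m(C) = 2*C - 11 = -11 + 2*C)
m(331)/(-127117) = (-11 + 2*331)/(-127117) = (-11 + 662)*(-1/127117) = 651*(-1/127117) = -651/127117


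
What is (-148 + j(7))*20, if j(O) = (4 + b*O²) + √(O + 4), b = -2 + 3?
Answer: -1900 + 20*√11 ≈ -1833.7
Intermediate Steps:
b = 1
j(O) = 4 + O² + √(4 + O) (j(O) = (4 + 1*O²) + √(O + 4) = (4 + O²) + √(4 + O) = 4 + O² + √(4 + O))
(-148 + j(7))*20 = (-148 + (4 + 7² + √(4 + 7)))*20 = (-148 + (4 + 49 + √11))*20 = (-148 + (53 + √11))*20 = (-95 + √11)*20 = -1900 + 20*√11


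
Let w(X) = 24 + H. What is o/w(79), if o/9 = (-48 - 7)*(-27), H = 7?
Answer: 13365/31 ≈ 431.13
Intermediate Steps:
w(X) = 31 (w(X) = 24 + 7 = 31)
o = 13365 (o = 9*((-48 - 7)*(-27)) = 9*(-55*(-27)) = 9*1485 = 13365)
o/w(79) = 13365/31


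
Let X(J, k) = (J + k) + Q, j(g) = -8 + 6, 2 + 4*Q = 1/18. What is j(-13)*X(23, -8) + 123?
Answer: 3383/36 ≈ 93.972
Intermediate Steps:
Q = -35/72 (Q = -½ + (¼)/18 = -½ + (¼)*(1/18) = -½ + 1/72 = -35/72 ≈ -0.48611)
j(g) = -2
X(J, k) = -35/72 + J + k (X(J, k) = (J + k) - 35/72 = -35/72 + J + k)
j(-13)*X(23, -8) + 123 = -2*(-35/72 + 23 - 8) + 123 = -2*1045/72 + 123 = -1045/36 + 123 = 3383/36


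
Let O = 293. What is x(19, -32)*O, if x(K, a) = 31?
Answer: 9083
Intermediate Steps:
x(19, -32)*O = 31*293 = 9083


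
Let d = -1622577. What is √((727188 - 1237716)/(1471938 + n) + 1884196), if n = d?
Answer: 2*√1187679350983953/50213 ≈ 1372.7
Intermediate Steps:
n = -1622577
√((727188 - 1237716)/(1471938 + n) + 1884196) = √((727188 - 1237716)/(1471938 - 1622577) + 1884196) = √(-510528/(-150639) + 1884196) = √(-510528*(-1/150639) + 1884196) = √(170176/50213 + 1884196) = √(94611303924/50213) = 2*√1187679350983953/50213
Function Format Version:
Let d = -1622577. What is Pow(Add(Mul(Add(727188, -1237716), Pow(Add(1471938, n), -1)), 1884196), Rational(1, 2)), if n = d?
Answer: Mul(Rational(2, 50213), Pow(1187679350983953, Rational(1, 2))) ≈ 1372.7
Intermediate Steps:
n = -1622577
Pow(Add(Mul(Add(727188, -1237716), Pow(Add(1471938, n), -1)), 1884196), Rational(1, 2)) = Pow(Add(Mul(Add(727188, -1237716), Pow(Add(1471938, -1622577), -1)), 1884196), Rational(1, 2)) = Pow(Add(Mul(-510528, Pow(-150639, -1)), 1884196), Rational(1, 2)) = Pow(Add(Mul(-510528, Rational(-1, 150639)), 1884196), Rational(1, 2)) = Pow(Add(Rational(170176, 50213), 1884196), Rational(1, 2)) = Pow(Rational(94611303924, 50213), Rational(1, 2)) = Mul(Rational(2, 50213), Pow(1187679350983953, Rational(1, 2)))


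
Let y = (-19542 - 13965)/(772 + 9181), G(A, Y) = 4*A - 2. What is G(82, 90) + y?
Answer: 3211171/9953 ≈ 322.63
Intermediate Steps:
G(A, Y) = -2 + 4*A
y = -33507/9953 ≈ -3.3665
G(82, 90) + y = (-2 + 4*82) - 33507/9953 = (-2 + 328) - 33507/9953 = 326 - 33507/9953 = 3211171/9953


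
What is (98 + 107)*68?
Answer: 13940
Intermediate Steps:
(98 + 107)*68 = 205*68 = 13940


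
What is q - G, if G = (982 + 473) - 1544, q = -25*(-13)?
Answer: 414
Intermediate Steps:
q = 325
G = -89 (G = 1455 - 1544 = -89)
q - G = 325 - 1*(-89) = 325 + 89 = 414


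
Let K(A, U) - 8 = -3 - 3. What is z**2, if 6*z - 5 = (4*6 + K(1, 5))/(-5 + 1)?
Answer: 1/16 ≈ 0.062500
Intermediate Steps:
K(A, U) = 2 (K(A, U) = 8 + (-3 - 3) = 8 - 6 = 2)
z = -1/4 (z = 5/6 + ((4*6 + 2)/(-5 + 1))/6 = 5/6 + ((24 + 2)/(-4))/6 = 5/6 + (26*(-1/4))/6 = 5/6 + (1/6)*(-13/2) = 5/6 - 13/12 = -1/4 ≈ -0.25000)
z**2 = (-1/4)**2 = 1/16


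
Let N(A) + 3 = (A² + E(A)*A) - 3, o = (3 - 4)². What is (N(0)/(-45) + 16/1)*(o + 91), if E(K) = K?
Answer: 22264/15 ≈ 1484.3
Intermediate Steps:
o = 1 (o = (-1)² = 1)
N(A) = -6 + 2*A² (N(A) = -3 + ((A² + A*A) - 3) = -3 + ((A² + A²) - 3) = -3 + (2*A² - 3) = -3 + (-3 + 2*A²) = -6 + 2*A²)
(N(0)/(-45) + 16/1)*(o + 91) = ((-6 + 2*0²)/(-45) + 16/1)*(1 + 91) = ((-6 + 2*0)*(-1/45) + 16*1)*92 = ((-6 + 0)*(-1/45) + 16)*92 = (-6*(-1/45) + 16)*92 = (2/15 + 16)*92 = (242/15)*92 = 22264/15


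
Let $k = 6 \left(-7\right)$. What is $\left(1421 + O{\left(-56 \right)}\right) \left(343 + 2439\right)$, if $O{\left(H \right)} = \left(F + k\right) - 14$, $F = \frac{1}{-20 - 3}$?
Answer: $\frac{87338108}{23} \approx 3.7973 \cdot 10^{6}$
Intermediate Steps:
$F = - \frac{1}{23}$ ($F = \frac{1}{-23} = - \frac{1}{23} \approx -0.043478$)
$k = -42$
$O{\left(H \right)} = - \frac{1289}{23}$ ($O{\left(H \right)} = \left(- \frac{1}{23} - 42\right) - 14 = - \frac{967}{23} - 14 = - \frac{1289}{23}$)
$\left(1421 + O{\left(-56 \right)}\right) \left(343 + 2439\right) = \left(1421 - \frac{1289}{23}\right) \left(343 + 2439\right) = \frac{31394}{23} \cdot 2782 = \frac{87338108}{23}$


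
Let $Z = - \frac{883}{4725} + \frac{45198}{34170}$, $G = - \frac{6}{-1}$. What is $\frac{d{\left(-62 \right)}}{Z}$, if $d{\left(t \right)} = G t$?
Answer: $- \frac{500505075}{1528237} \approx -327.5$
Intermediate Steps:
$G = 6$ ($G = \left(-6\right) \left(-1\right) = 6$)
$Z = \frac{6112948}{5381775}$ ($Z = \left(-883\right) \frac{1}{4725} + 45198 \cdot \frac{1}{34170} = - \frac{883}{4725} + \frac{7533}{5695} = \frac{6112948}{5381775} \approx 1.1359$)
$d{\left(t \right)} = 6 t$
$\frac{d{\left(-62 \right)}}{Z} = \frac{6 \left(-62\right)}{\frac{6112948}{5381775}} = \left(-372\right) \frac{5381775}{6112948} = - \frac{500505075}{1528237}$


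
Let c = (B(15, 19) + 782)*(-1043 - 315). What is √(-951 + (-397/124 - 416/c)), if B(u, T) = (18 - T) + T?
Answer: I*√42276877959281/210490 ≈ 30.89*I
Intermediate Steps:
B(u, T) = 18
c = -1086400 (c = (18 + 782)*(-1043 - 315) = 800*(-1358) = -1086400)
√(-951 + (-397/124 - 416/c)) = √(-951 + (-397/124 - 416/(-1086400))) = √(-951 + (-397*1/124 - 416*(-1/1086400))) = √(-951 + (-397/124 + 13/33950)) = √(-951 - 6738269/2104900) = √(-2008498169/2104900) = I*√42276877959281/210490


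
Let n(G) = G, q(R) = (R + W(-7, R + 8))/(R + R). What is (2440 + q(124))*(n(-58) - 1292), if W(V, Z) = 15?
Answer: -408549825/124 ≈ -3.2948e+6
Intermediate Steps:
q(R) = (15 + R)/(2*R) (q(R) = (R + 15)/(R + R) = (15 + R)/((2*R)) = (15 + R)*(1/(2*R)) = (15 + R)/(2*R))
(2440 + q(124))*(n(-58) - 1292) = (2440 + (½)*(15 + 124)/124)*(-58 - 1292) = (2440 + (½)*(1/124)*139)*(-1350) = (2440 + 139/248)*(-1350) = (605259/248)*(-1350) = -408549825/124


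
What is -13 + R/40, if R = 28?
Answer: -123/10 ≈ -12.300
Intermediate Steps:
-13 + R/40 = -13 + 28/40 = -13 + 28*(1/40) = -13 + 7/10 = -123/10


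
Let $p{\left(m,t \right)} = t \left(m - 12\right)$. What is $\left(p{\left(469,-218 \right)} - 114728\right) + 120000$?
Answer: $-94354$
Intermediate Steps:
$p{\left(m,t \right)} = t \left(-12 + m\right)$
$\left(p{\left(469,-218 \right)} - 114728\right) + 120000 = \left(- 218 \left(-12 + 469\right) - 114728\right) + 120000 = \left(\left(-218\right) 457 - 114728\right) + 120000 = \left(-99626 - 114728\right) + 120000 = -214354 + 120000 = -94354$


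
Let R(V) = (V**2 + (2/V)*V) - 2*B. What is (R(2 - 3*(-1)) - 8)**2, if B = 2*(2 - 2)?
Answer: 361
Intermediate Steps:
B = 0 (B = 2*0 = 0)
R(V) = 2 + V**2 (R(V) = (V**2 + (2/V)*V) - 2*0 = (V**2 + 2) + 0 = (2 + V**2) + 0 = 2 + V**2)
(R(2 - 3*(-1)) - 8)**2 = ((2 + (2 - 3*(-1))**2) - 8)**2 = ((2 + (2 + 3)**2) - 8)**2 = ((2 + 5**2) - 8)**2 = ((2 + 25) - 8)**2 = (27 - 8)**2 = 19**2 = 361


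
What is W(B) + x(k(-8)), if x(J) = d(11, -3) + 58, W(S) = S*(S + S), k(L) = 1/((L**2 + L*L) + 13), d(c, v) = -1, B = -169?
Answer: 57179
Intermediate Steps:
k(L) = 1/(13 + 2*L**2) (k(L) = 1/((L**2 + L**2) + 13) = 1/(2*L**2 + 13) = 1/(13 + 2*L**2))
W(S) = 2*S**2 (W(S) = S*(2*S) = 2*S**2)
x(J) = 57 (x(J) = -1 + 58 = 57)
W(B) + x(k(-8)) = 2*(-169)**2 + 57 = 2*28561 + 57 = 57122 + 57 = 57179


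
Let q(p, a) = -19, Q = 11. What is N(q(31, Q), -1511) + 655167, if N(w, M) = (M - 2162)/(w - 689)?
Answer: 463861909/708 ≈ 6.5517e+5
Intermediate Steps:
N(w, M) = (-2162 + M)/(-689 + w)
N(q(31, Q), -1511) + 655167 = (-2162 - 1511)/(-689 - 19) + 655167 = -3673/(-708) + 655167 = -1/708*(-3673) + 655167 = 3673/708 + 655167 = 463861909/708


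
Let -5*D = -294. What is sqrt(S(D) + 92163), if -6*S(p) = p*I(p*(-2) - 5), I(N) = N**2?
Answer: I*sqrt(34461530)/25 ≈ 234.82*I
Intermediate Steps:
D = 294/5 (D = -1/5*(-294) = 294/5 ≈ 58.800)
S(p) = -p*(-5 - 2*p)**2/6 (S(p) = -p*(p*(-2) - 5)**2/6 = -p*(-2*p - 5)**2/6 = -p*(-5 - 2*p)**2/6)
sqrt(S(D) + 92163) = sqrt(-1/6*294/5*(5 + 2*(294/5))**2 + 92163) = sqrt(-1/6*294/5*(5 + 588/5)**2 + 92163) = sqrt(-1/6*294/5*(613/5)**2 + 92163) = sqrt(-1/6*294/5*375769/25 + 92163) = sqrt(-18412681/125 + 92163) = sqrt(-6892306/125) = I*sqrt(34461530)/25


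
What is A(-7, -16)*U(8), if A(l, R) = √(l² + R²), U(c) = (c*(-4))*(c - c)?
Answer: 0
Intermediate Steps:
U(c) = 0 (U(c) = -4*c*0 = 0)
A(l, R) = √(R² + l²)
A(-7, -16)*U(8) = √((-16)² + (-7)²)*0 = √(256 + 49)*0 = √305*0 = 0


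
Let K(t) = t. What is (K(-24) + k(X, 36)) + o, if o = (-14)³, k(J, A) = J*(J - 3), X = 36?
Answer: -1580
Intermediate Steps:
k(J, A) = J*(-3 + J)
o = -2744
(K(-24) + k(X, 36)) + o = (-24 + 36*(-3 + 36)) - 2744 = (-24 + 36*33) - 2744 = (-24 + 1188) - 2744 = 1164 - 2744 = -1580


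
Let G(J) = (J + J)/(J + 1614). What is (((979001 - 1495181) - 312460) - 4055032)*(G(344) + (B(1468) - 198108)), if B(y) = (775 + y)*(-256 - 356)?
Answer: 7510288332844544/979 ≈ 7.6714e+12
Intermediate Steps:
B(y) = -474300 - 612*y (B(y) = (775 + y)*(-612) = -474300 - 612*y)
G(J) = 2*J/(1614 + J) (G(J) = (2*J)/(1614 + J) = 2*J/(1614 + J))
(((979001 - 1495181) - 312460) - 4055032)*(G(344) + (B(1468) - 198108)) = (((979001 - 1495181) - 312460) - 4055032)*(2*344/(1614 + 344) + ((-474300 - 612*1468) - 198108)) = ((-516180 - 312460) - 4055032)*(2*344/1958 + ((-474300 - 898416) - 198108)) = (-828640 - 4055032)*(2*344*(1/1958) + (-1372716 - 198108)) = -4883672*(344/979 - 1570824) = -4883672*(-1537836352/979) = 7510288332844544/979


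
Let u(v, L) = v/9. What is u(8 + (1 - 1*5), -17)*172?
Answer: 688/9 ≈ 76.444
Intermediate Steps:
u(v, L) = v/9 (u(v, L) = v*(⅑) = v/9)
u(8 + (1 - 1*5), -17)*172 = ((8 + (1 - 1*5))/9)*172 = ((8 + (1 - 5))/9)*172 = ((8 - 4)/9)*172 = ((⅑)*4)*172 = (4/9)*172 = 688/9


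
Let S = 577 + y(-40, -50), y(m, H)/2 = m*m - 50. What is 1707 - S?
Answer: -1970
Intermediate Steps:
y(m, H) = -100 + 2*m**2 (y(m, H) = 2*(m*m - 50) = 2*(m**2 - 50) = 2*(-50 + m**2) = -100 + 2*m**2)
S = 3677 (S = 577 + (-100 + 2*(-40)**2) = 577 + (-100 + 2*1600) = 577 + (-100 + 3200) = 577 + 3100 = 3677)
1707 - S = 1707 - 1*3677 = 1707 - 3677 = -1970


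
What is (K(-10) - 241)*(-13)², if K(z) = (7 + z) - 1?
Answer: -41405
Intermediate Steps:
K(z) = 6 + z
(K(-10) - 241)*(-13)² = ((6 - 10) - 241)*(-13)² = (-4 - 241)*169 = -245*169 = -41405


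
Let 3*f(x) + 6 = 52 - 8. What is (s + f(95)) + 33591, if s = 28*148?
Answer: 113243/3 ≈ 37748.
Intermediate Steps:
f(x) = 38/3 (f(x) = -2 + (52 - 8)/3 = -2 + (⅓)*44 = -2 + 44/3 = 38/3)
s = 4144
(s + f(95)) + 33591 = (4144 + 38/3) + 33591 = 12470/3 + 33591 = 113243/3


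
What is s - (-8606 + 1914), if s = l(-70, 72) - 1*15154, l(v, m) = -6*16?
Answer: -8558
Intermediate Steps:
l(v, m) = -96
s = -15250 (s = -96 - 1*15154 = -96 - 15154 = -15250)
s - (-8606 + 1914) = -15250 - (-8606 + 1914) = -15250 - 1*(-6692) = -15250 + 6692 = -8558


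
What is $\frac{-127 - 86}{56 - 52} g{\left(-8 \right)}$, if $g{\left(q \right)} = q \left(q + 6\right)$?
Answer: $-852$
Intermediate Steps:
$g{\left(q \right)} = q \left(6 + q\right)$
$\frac{-127 - 86}{56 - 52} g{\left(-8 \right)} = \frac{-127 - 86}{56 - 52} \left(- 8 \left(6 - 8\right)\right) = - \frac{213}{4} \left(\left(-8\right) \left(-2\right)\right) = \left(-213\right) \frac{1}{4} \cdot 16 = \left(- \frac{213}{4}\right) 16 = -852$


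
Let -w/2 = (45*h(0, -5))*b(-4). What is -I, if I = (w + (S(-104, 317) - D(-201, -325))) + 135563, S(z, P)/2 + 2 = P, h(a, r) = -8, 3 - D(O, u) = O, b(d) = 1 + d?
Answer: -133829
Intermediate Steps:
D(O, u) = 3 - O
S(z, P) = -4 + 2*P
w = -2160 (w = -2*45*(-8)*(1 - 4) = -(-720)*(-3) = -2*1080 = -2160)
I = 133829 (I = (-2160 + ((-4 + 2*317) - (3 - 1*(-201)))) + 135563 = (-2160 + ((-4 + 634) - (3 + 201))) + 135563 = (-2160 + (630 - 1*204)) + 135563 = (-2160 + (630 - 204)) + 135563 = (-2160 + 426) + 135563 = -1734 + 135563 = 133829)
-I = -1*133829 = -133829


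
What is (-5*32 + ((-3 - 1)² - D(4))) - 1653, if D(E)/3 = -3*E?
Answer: -1761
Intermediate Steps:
D(E) = -9*E (D(E) = 3*(-3*E) = -9*E)
(-5*32 + ((-3 - 1)² - D(4))) - 1653 = (-5*32 + ((-3 - 1)² - (-9)*4)) - 1653 = (-160 + ((-4)² - 1*(-36))) - 1653 = (-160 + (16 + 36)) - 1653 = (-160 + 52) - 1653 = -108 - 1653 = -1761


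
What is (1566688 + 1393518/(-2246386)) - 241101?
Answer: 1488889342532/1123193 ≈ 1.3256e+6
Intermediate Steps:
(1566688 + 1393518/(-2246386)) - 241101 = (1566688 + 1393518*(-1/2246386)) - 241101 = (1566688 - 696759/1123193) - 241101 = 1759692298025/1123193 - 241101 = 1488889342532/1123193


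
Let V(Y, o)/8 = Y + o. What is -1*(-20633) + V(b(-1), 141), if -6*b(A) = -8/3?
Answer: 195881/9 ≈ 21765.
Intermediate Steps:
b(A) = 4/9 (b(A) = -(-4)/(3*3) = -1/6*(-8/3) = 4/9)
V(Y, o) = 8*Y + 8*o (V(Y, o) = 8*(Y + o) = 8*Y + 8*o)
-1*(-20633) + V(b(-1), 141) = -1*(-20633) + (8*(4/9) + 8*141) = 20633 + (32/9 + 1128) = 20633 + 10184/9 = 195881/9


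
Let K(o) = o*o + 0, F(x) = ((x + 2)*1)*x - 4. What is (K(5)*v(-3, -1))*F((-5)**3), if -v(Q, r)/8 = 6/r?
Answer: 18445200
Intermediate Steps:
v(Q, r) = -48/r
F(x) = -4 + x*(2 + x) (F(x) = ((2 + x)*1)*x - 4 = (2 + x)*x - 4 = x*(2 + x) - 4 = -4 + x*(2 + x))
K(o) = o**2 (K(o) = o**2 + 0 = o**2)
(K(5)*v(-3, -1))*F((-5)**3) = (5**2*(-48/(-1)))*(-4 + ((-5)**3)**2 + 2*(-5)**3) = (25*(-48*(-1)))*(-4 + (-125)**2 + 2*(-125)) = (25*48)*(-4 + 15625 - 250) = 1200*15371 = 18445200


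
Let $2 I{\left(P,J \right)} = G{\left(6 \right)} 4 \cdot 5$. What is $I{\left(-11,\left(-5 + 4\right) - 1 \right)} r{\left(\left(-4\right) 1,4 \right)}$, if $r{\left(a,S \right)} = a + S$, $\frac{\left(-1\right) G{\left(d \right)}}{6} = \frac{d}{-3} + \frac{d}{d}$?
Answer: $0$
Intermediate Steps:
$G{\left(d \right)} = -6 + 2 d$ ($G{\left(d \right)} = - 6 \left(\frac{d}{-3} + \frac{d}{d}\right) = - 6 \left(d \left(- \frac{1}{3}\right) + 1\right) = - 6 \left(- \frac{d}{3} + 1\right) = - 6 \left(1 - \frac{d}{3}\right) = -6 + 2 d$)
$I{\left(P,J \right)} = 60$ ($I{\left(P,J \right)} = \frac{\left(-6 + 2 \cdot 6\right) 4 \cdot 5}{2} = \frac{\left(-6 + 12\right) 4 \cdot 5}{2} = \frac{6 \cdot 4 \cdot 5}{2} = \frac{24 \cdot 5}{2} = \frac{1}{2} \cdot 120 = 60$)
$r{\left(a,S \right)} = S + a$
$I{\left(-11,\left(-5 + 4\right) - 1 \right)} r{\left(\left(-4\right) 1,4 \right)} = 60 \left(4 - 4\right) = 60 \cdot 0 = 0$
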